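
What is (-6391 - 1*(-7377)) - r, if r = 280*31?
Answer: -7694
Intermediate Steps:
r = 8680
(-6391 - 1*(-7377)) - r = (-6391 - 1*(-7377)) - 1*8680 = (-6391 + 7377) - 8680 = 986 - 8680 = -7694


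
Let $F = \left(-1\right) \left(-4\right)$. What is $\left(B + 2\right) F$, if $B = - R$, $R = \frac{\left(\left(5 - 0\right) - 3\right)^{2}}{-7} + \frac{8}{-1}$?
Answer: $\frac{296}{7} \approx 42.286$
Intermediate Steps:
$R = - \frac{60}{7}$ ($R = \left(\left(5 + 0\right) - 3\right)^{2} \left(- \frac{1}{7}\right) + 8 \left(-1\right) = \left(5 - 3\right)^{2} \left(- \frac{1}{7}\right) - 8 = 2^{2} \left(- \frac{1}{7}\right) - 8 = 4 \left(- \frac{1}{7}\right) - 8 = - \frac{4}{7} - 8 = - \frac{60}{7} \approx -8.5714$)
$F = 4$
$B = \frac{60}{7}$ ($B = \left(-1\right) \left(- \frac{60}{7}\right) = \frac{60}{7} \approx 8.5714$)
$\left(B + 2\right) F = \left(\frac{60}{7} + 2\right) 4 = \frac{74}{7} \cdot 4 = \frac{296}{7}$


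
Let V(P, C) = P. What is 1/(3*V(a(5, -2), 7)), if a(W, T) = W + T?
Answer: ⅑ ≈ 0.11111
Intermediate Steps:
a(W, T) = T + W
1/(3*V(a(5, -2), 7)) = 1/(3*(-2 + 5)) = 1/(3*3) = 1/9 = ⅑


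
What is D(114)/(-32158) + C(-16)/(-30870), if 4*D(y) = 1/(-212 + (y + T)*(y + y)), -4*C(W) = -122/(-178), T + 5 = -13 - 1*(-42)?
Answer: 4378740239/788906325523680 ≈ 5.5504e-6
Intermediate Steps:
T = 24 (T = -5 + (-13 - 1*(-42)) = -5 + (-13 + 42) = -5 + 29 = 24)
C(W) = -61/356 (C(W) = -(-61)/(2*(-178)) = -(-61)*(-1)/(2*178) = -¼*61/89 = -61/356)
D(y) = 1/(4*(-212 + 2*y*(24 + y))) (D(y) = 1/(4*(-212 + (y + 24)*(y + y))) = 1/(4*(-212 + (24 + y)*(2*y))) = 1/(4*(-212 + 2*y*(24 + y))))
D(114)/(-32158) + C(-16)/(-30870) = (1/(8*(-106 + 114² + 24*114)))/(-32158) - 61/356/(-30870) = (1/(8*(-106 + 12996 + 2736)))*(-1/32158) - 61/356*(-1/30870) = ((⅛)/15626)*(-1/32158) + 61/10989720 = ((⅛)*(1/15626))*(-1/32158) + 61/10989720 = (1/125008)*(-1/32158) + 61/10989720 = -1/4020007264 + 61/10989720 = 4378740239/788906325523680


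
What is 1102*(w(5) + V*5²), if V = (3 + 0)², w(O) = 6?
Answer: 254562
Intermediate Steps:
V = 9 (V = 3² = 9)
1102*(w(5) + V*5²) = 1102*(6 + 9*5²) = 1102*(6 + 9*25) = 1102*(6 + 225) = 1102*231 = 254562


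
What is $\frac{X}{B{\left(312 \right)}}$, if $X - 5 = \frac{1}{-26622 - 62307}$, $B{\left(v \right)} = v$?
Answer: $\frac{111161}{6936462} \approx 0.016026$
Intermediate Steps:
$X = \frac{444644}{88929}$ ($X = 5 + \frac{1}{-26622 - 62307} = 5 + \frac{1}{-88929} = 5 - \frac{1}{88929} = \frac{444644}{88929} \approx 5.0$)
$\frac{X}{B{\left(312 \right)}} = \frac{444644}{88929 \cdot 312} = \frac{444644}{88929} \cdot \frac{1}{312} = \frac{111161}{6936462}$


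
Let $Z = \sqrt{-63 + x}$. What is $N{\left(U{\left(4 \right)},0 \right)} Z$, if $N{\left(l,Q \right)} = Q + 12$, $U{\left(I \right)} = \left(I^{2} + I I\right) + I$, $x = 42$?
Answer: $12 i \sqrt{21} \approx 54.991 i$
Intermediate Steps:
$U{\left(I \right)} = I + 2 I^{2}$ ($U{\left(I \right)} = \left(I^{2} + I^{2}\right) + I = 2 I^{2} + I = I + 2 I^{2}$)
$Z = i \sqrt{21}$ ($Z = \sqrt{-63 + 42} = \sqrt{-21} = i \sqrt{21} \approx 4.5826 i$)
$N{\left(l,Q \right)} = 12 + Q$
$N{\left(U{\left(4 \right)},0 \right)} Z = \left(12 + 0\right) i \sqrt{21} = 12 i \sqrt{21}$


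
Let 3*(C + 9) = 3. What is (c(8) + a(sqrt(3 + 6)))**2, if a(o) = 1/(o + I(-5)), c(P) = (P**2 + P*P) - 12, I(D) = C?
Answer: 335241/25 ≈ 13410.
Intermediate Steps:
C = -8 (C = -9 + (1/3)*3 = -9 + 1 = -8)
I(D) = -8
c(P) = -12 + 2*P**2 (c(P) = (P**2 + P**2) - 12 = 2*P**2 - 12 = -12 + 2*P**2)
a(o) = 1/(-8 + o) (a(o) = 1/(o - 8) = 1/(-8 + o))
(c(8) + a(sqrt(3 + 6)))**2 = ((-12 + 2*8**2) + 1/(-8 + sqrt(3 + 6)))**2 = ((-12 + 2*64) + 1/(-8 + sqrt(9)))**2 = ((-12 + 128) + 1/(-8 + 3))**2 = (116 + 1/(-5))**2 = (116 - 1/5)**2 = (579/5)**2 = 335241/25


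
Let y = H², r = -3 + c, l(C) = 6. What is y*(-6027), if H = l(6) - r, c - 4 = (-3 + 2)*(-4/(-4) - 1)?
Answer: -150675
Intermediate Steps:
c = 4 (c = 4 + (-3 + 2)*(-4/(-4) - 1) = 4 - (-4*(-¼) - 1) = 4 - (1 - 1) = 4 - 1*0 = 4 + 0 = 4)
r = 1 (r = -3 + 4 = 1)
H = 5 (H = 6 - 1*1 = 6 - 1 = 5)
y = 25 (y = 5² = 25)
y*(-6027) = 25*(-6027) = -150675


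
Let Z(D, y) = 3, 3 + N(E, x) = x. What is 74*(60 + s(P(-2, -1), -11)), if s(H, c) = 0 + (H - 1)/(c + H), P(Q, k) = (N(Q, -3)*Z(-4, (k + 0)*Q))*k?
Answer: 32338/7 ≈ 4619.7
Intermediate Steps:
N(E, x) = -3 + x
P(Q, k) = -18*k (P(Q, k) = ((-3 - 3)*3)*k = (-6*3)*k = -18*k)
s(H, c) = (-1 + H)/(H + c) (s(H, c) = 0 + (-1 + H)/(H + c) = (-1 + H)/(H + c))
74*(60 + s(P(-2, -1), -11)) = 74*(60 + (-1 - 18*(-1))/(-18*(-1) - 11)) = 74*(60 + (-1 + 18)/(18 - 11)) = 74*(60 + 17/7) = 74*(437/7) = 32338/7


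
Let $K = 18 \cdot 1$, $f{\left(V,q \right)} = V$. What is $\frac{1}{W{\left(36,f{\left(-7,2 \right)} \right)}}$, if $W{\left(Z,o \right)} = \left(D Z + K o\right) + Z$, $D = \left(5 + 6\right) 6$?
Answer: $\frac{1}{2286} \approx 0.00043745$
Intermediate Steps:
$D = 66$ ($D = 11 \cdot 6 = 66$)
$K = 18$
$W{\left(Z,o \right)} = 18 o + 67 Z$ ($W{\left(Z,o \right)} = \left(66 Z + 18 o\right) + Z = \left(18 o + 66 Z\right) + Z = 18 o + 67 Z$)
$\frac{1}{W{\left(36,f{\left(-7,2 \right)} \right)}} = \frac{1}{18 \left(-7\right) + 67 \cdot 36} = \frac{1}{-126 + 2412} = \frac{1}{2286}$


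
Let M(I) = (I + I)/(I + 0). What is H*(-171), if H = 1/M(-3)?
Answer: -171/2 ≈ -85.500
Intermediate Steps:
M(I) = 2 (M(I) = (2*I)/I = 2)
H = ½ (H = 1/2 = ½ ≈ 0.50000)
H*(-171) = (½)*(-171) = -171/2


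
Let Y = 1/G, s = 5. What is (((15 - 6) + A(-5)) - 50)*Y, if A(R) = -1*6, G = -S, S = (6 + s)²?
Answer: 47/121 ≈ 0.38843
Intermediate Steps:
S = 121 (S = (6 + 5)² = 11² = 121)
G = -121 (G = -1*121 = -121)
A(R) = -6
Y = -1/121 (Y = 1/(-121) = -1/121 ≈ -0.0082645)
(((15 - 6) + A(-5)) - 50)*Y = (((15 - 6) - 6) - 50)*(-1/121) = ((9 - 6) - 50)*(-1/121) = (3 - 50)*(-1/121) = -47*(-1/121) = 47/121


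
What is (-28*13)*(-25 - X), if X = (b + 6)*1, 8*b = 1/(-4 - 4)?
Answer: 180453/16 ≈ 11278.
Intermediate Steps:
b = -1/64 (b = 1/(8*(-4 - 4)) = (⅛)/(-8) = (⅛)*(-⅛) = -1/64 ≈ -0.015625)
X = 383/64 (X = (-1/64 + 6)*1 = (383/64)*1 = 383/64 ≈ 5.9844)
(-28*13)*(-25 - X) = (-28*13)*(-25 - 1*383/64) = -364*(-25 - 383/64) = -364*(-1983/64) = 180453/16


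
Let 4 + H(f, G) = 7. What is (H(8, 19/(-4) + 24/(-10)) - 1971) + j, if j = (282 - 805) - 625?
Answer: -3116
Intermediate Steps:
H(f, G) = 3 (H(f, G) = -4 + 7 = 3)
j = -1148 (j = -523 - 625 = -1148)
(H(8, 19/(-4) + 24/(-10)) - 1971) + j = (3 - 1971) - 1148 = -1968 - 1148 = -3116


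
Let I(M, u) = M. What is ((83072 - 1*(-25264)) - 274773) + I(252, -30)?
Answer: -166185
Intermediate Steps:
((83072 - 1*(-25264)) - 274773) + I(252, -30) = ((83072 - 1*(-25264)) - 274773) + 252 = ((83072 + 25264) - 274773) + 252 = (108336 - 274773) + 252 = -166437 + 252 = -166185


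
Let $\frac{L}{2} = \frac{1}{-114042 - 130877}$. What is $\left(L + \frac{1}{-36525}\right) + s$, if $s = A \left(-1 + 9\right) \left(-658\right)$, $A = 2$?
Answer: $- \frac{94179976966769}{8945666475} \approx -10528.0$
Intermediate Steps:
$L = - \frac{2}{244919}$ ($L = \frac{2}{-114042 - 130877} = \frac{2}{-244919} = 2 \left(- \frac{1}{244919}\right) = - \frac{2}{244919} \approx -8.166 \cdot 10^{-6}$)
$s = -10528$ ($s = 2 \left(-1 + 9\right) \left(-658\right) = 2 \cdot 8 \left(-658\right) = 16 \left(-658\right) = -10528$)
$\left(L + \frac{1}{-36525}\right) + s = \left(- \frac{2}{244919} + \frac{1}{-36525}\right) - 10528 = \left(- \frac{2}{244919} - \frac{1}{36525}\right) - 10528 = - \frac{317969}{8945666475} - 10528 = - \frac{94179976966769}{8945666475}$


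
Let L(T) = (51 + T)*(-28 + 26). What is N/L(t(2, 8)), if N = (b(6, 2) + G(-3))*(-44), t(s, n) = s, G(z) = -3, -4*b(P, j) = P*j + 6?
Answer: -165/53 ≈ -3.1132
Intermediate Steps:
b(P, j) = -3/2 - P*j/4 (b(P, j) = -(P*j + 6)/4 = -(6 + P*j)/4 = -3/2 - P*j/4)
N = 330 (N = ((-3/2 - ¼*6*2) - 3)*(-44) = ((-3/2 - 3) - 3)*(-44) = (-9/2 - 3)*(-44) = -15/2*(-44) = 330)
L(T) = -102 - 2*T (L(T) = (51 + T)*(-2) = -102 - 2*T)
N/L(t(2, 8)) = 330/(-102 - 2*2) = 330/(-102 - 4) = 330/(-106) = 330*(-1/106) = -165/53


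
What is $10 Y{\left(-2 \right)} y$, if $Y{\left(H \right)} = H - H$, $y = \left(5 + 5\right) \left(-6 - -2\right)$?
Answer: $0$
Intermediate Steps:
$y = -40$ ($y = 10 \left(-6 + 2\right) = 10 \left(-4\right) = -40$)
$Y{\left(H \right)} = 0$
$10 Y{\left(-2 \right)} y = 10 \cdot 0 \left(-40\right) = 0 \left(-40\right) = 0$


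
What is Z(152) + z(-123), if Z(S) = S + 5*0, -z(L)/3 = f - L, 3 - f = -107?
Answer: -547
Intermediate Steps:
f = 110 (f = 3 - 1*(-107) = 3 + 107 = 110)
z(L) = -330 + 3*L (z(L) = -3*(110 - L) = -330 + 3*L)
Z(S) = S (Z(S) = S + 0 = S)
Z(152) + z(-123) = 152 + (-330 + 3*(-123)) = 152 + (-330 - 369) = 152 - 699 = -547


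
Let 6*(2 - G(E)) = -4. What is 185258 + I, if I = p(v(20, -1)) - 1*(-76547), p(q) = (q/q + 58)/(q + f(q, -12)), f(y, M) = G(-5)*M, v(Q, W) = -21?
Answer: 13875606/53 ≈ 2.6180e+5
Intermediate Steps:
G(E) = 8/3 (G(E) = 2 - ⅙*(-4) = 2 + ⅔ = 8/3)
f(y, M) = 8*M/3
p(q) = 59/(-32 + q) (p(q) = (q/q + 58)/(q + (8/3)*(-12)) = (1 + 58)/(q - 32) = 59/(-32 + q))
I = 4056932/53 (I = 59/(-32 - 21) - 1*(-76547) = 59/(-53) + 76547 = 59*(-1/53) + 76547 = -59/53 + 76547 = 4056932/53 ≈ 76546.)
185258 + I = 185258 + 4056932/53 = 13875606/53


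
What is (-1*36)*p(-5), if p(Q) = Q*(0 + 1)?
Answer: 180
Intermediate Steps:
p(Q) = Q (p(Q) = Q*1 = Q)
(-1*36)*p(-5) = -1*36*(-5) = -36*(-5) = 180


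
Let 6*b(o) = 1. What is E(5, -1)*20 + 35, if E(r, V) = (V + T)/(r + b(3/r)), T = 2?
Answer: 1205/31 ≈ 38.871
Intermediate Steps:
b(o) = 1/6 (b(o) = (1/6)*1 = 1/6)
E(r, V) = (2 + V)/(1/6 + r) (E(r, V) = (V + 2)/(r + 1/6) = (2 + V)/(1/6 + r))
E(5, -1)*20 + 35 = (6*(2 - 1)/(1 + 6*5))*20 + 35 = (6*1/(1 + 30))*20 + 35 = (6*1/31)*20 + 35 = (6*(1/31)*1)*20 + 35 = (6/31)*20 + 35 = 120/31 + 35 = 1205/31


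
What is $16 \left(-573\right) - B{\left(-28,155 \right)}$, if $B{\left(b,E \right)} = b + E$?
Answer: $-9295$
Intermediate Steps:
$B{\left(b,E \right)} = E + b$
$16 \left(-573\right) - B{\left(-28,155 \right)} = 16 \left(-573\right) - \left(155 - 28\right) = -9168 - 127 = -9295$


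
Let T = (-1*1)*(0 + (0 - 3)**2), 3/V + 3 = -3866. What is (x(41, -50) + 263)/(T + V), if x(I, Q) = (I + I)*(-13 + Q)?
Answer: 18969707/34824 ≈ 544.73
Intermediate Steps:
V = -3/3869 (V = 3/(-3 - 3866) = 3/(-3869) = 3*(-1/3869) = -3/3869 ≈ -0.00077539)
x(I, Q) = 2*I*(-13 + Q) (x(I, Q) = (2*I)*(-13 + Q) = 2*I*(-13 + Q))
T = -9 (T = -(0 + (-3)**2) = -(0 + 9) = -1*9 = -9)
(x(41, -50) + 263)/(T + V) = (2*41*(-13 - 50) + 263)/(-9 - 3/3869) = (2*41*(-63) + 263)/(-34824/3869) = (-5166 + 263)*(-3869/34824) = -4903*(-3869/34824) = 18969707/34824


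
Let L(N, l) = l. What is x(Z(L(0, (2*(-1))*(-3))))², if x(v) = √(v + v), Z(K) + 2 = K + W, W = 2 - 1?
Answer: 10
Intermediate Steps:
W = 1
Z(K) = -1 + K (Z(K) = -2 + (K + 1) = -2 + (1 + K) = -1 + K)
x(v) = √2*√v (x(v) = √(2*v) = √2*√v)
x(Z(L(0, (2*(-1))*(-3))))² = (√2*√(-1 + (2*(-1))*(-3)))² = (√2*√(-1 - 2*(-3)))² = (√2*√(-1 + 6))² = (√2*√5)² = (√10)² = 10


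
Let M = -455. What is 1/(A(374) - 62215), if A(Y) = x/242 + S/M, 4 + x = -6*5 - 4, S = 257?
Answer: -55055/3425286567 ≈ -1.6073e-5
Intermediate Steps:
x = -38 (x = -4 + (-6*5 - 4) = -4 + (-30 - 4) = -4 - 34 = -38)
A(Y) = -39742/55055 (A(Y) = -38/242 + 257/(-455) = -38*1/242 + 257*(-1/455) = -19/121 - 257/455 = -39742/55055)
1/(A(374) - 62215) = 1/(-39742/55055 - 62215) = 1/(-3425286567/55055) = -55055/3425286567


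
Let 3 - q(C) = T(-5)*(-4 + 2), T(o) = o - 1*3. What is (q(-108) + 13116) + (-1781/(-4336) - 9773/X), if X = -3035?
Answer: 172480116343/13159760 ≈ 13107.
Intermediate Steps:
T(o) = -3 + o (T(o) = o - 3 = -3 + o)
q(C) = -13 (q(C) = 3 - (-3 - 5)*(-4 + 2) = 3 - (-8)*(-2) = 3 - 1*16 = 3 - 16 = -13)
(q(-108) + 13116) + (-1781/(-4336) - 9773/X) = (-13 + 13116) + (-1781/(-4336) - 9773/(-3035)) = 13103 + (-1781*(-1/4336) - 9773*(-1/3035)) = 13103 + (1781/4336 + 9773/3035) = 13103 + 47781063/13159760 = 172480116343/13159760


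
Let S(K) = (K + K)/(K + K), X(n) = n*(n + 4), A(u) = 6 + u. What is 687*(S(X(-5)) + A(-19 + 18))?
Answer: 4122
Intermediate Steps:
X(n) = n*(4 + n)
S(K) = 1 (S(K) = (2*K)/((2*K)) = (2*K)*(1/(2*K)) = 1)
687*(S(X(-5)) + A(-19 + 18)) = 687*(1 + (6 + (-19 + 18))) = 687*(1 + (6 - 1)) = 687*(1 + 5) = 687*6 = 4122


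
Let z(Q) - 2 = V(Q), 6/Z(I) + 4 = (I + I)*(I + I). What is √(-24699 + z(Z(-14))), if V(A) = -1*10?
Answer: I*√24707 ≈ 157.18*I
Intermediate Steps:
V(A) = -10
Z(I) = 6/(-4 + 4*I²) (Z(I) = 6/(-4 + (I + I)*(I + I)) = 6/(-4 + (2*I)*(2*I)) = 6/(-4 + 4*I²))
z(Q) = -8 (z(Q) = 2 - 10 = -8)
√(-24699 + z(Z(-14))) = √(-24699 - 8) = √(-24707) = I*√24707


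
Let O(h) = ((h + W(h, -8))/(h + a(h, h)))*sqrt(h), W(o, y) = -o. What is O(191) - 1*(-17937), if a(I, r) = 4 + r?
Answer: 17937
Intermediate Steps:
O(h) = 0 (O(h) = ((h - h)/(h + (4 + h)))*sqrt(h) = (0/(4 + 2*h))*sqrt(h) = 0*sqrt(h) = 0)
O(191) - 1*(-17937) = 0 - 1*(-17937) = 0 + 17937 = 17937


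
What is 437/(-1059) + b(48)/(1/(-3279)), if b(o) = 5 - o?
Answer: 149315386/1059 ≈ 1.4100e+5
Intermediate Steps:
437/(-1059) + b(48)/(1/(-3279)) = 437/(-1059) + (5 - 1*48)/(1/(-3279)) = 437*(-1/1059) + (5 - 48)/(-1/3279) = -437/1059 - 43*(-3279) = -437/1059 + 140997 = 149315386/1059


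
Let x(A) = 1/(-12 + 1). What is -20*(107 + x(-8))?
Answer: -23520/11 ≈ -2138.2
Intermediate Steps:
x(A) = -1/11 (x(A) = 1/(-11) = -1/11)
-20*(107 + x(-8)) = -20*(107 - 1/11) = -20*1176/11 = -23520/11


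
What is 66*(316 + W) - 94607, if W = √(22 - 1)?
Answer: -73751 + 66*√21 ≈ -73449.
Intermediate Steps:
W = √21 ≈ 4.5826
66*(316 + W) - 94607 = 66*(316 + √21) - 94607 = (20856 + 66*√21) - 94607 = -73751 + 66*√21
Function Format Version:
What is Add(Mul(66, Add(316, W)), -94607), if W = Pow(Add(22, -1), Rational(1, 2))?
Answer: Add(-73751, Mul(66, Pow(21, Rational(1, 2)))) ≈ -73449.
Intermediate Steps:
W = Pow(21, Rational(1, 2)) ≈ 4.5826
Add(Mul(66, Add(316, W)), -94607) = Add(Mul(66, Add(316, Pow(21, Rational(1, 2)))), -94607) = Add(Add(20856, Mul(66, Pow(21, Rational(1, 2)))), -94607) = Add(-73751, Mul(66, Pow(21, Rational(1, 2))))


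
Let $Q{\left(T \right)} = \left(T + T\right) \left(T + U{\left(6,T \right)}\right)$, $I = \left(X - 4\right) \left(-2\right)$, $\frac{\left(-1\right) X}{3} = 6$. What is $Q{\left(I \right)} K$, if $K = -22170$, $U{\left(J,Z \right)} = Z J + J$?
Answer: $-612601440$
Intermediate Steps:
$X = -18$ ($X = \left(-3\right) 6 = -18$)
$U{\left(J,Z \right)} = J + J Z$ ($U{\left(J,Z \right)} = J Z + J = J + J Z$)
$I = 44$ ($I = \left(-18 - 4\right) \left(-2\right) = \left(-22\right) \left(-2\right) = 44$)
$Q{\left(T \right)} = 2 T \left(6 + 7 T\right)$ ($Q{\left(T \right)} = \left(T + T\right) \left(T + 6 \left(1 + T\right)\right) = 2 T \left(T + \left(6 + 6 T\right)\right) = 2 T \left(6 + 7 T\right)$)
$Q{\left(I \right)} K = 2 \cdot 44 \left(6 + 7 \cdot 44\right) \left(-22170\right) = 2 \cdot 44 \left(6 + 308\right) \left(-22170\right) = 2 \cdot 44 \cdot 314 \left(-22170\right) = 27632 \left(-22170\right) = -612601440$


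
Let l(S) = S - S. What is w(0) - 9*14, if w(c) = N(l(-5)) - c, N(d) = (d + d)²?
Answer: -126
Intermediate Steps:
l(S) = 0
N(d) = 4*d² (N(d) = (2*d)² = 4*d²)
w(c) = -c (w(c) = 4*0² - c = 4*0 - c = 0 - c = -c)
w(0) - 9*14 = -1*0 - 9*14 = 0 - 126 = -126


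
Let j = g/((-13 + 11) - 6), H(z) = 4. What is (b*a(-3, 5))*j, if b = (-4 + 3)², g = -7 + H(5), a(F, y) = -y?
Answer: -15/8 ≈ -1.8750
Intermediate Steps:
g = -3 (g = -7 + 4 = -3)
j = 3/8 (j = -3/((-13 + 11) - 6) = -3/(-2 - 6) = -3/(-8) = -3*(-⅛) = 3/8 ≈ 0.37500)
b = 1 (b = (-1)² = 1)
(b*a(-3, 5))*j = (1*(-1*5))*(3/8) = (1*(-5))*(3/8) = -5*3/8 = -15/8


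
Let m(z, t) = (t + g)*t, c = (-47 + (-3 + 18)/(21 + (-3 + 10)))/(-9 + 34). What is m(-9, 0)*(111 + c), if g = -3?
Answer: 0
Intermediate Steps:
c = -1301/700 (c = (-47 + 15/(21 + 7))/25 = (-47 + 15/28)*(1/25) = -1301/28*1/25 = -1301/700 ≈ -1.8586)
m(z, t) = t*(-3 + t) (m(z, t) = (t - 3)*t = (-3 + t)*t = t*(-3 + t))
m(-9, 0)*(111 + c) = (0*(-3 + 0))*(111 - 1301/700) = (0*(-3))*(76399/700) = 0*(76399/700) = 0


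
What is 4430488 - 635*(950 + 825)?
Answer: 3303363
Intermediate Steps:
4430488 - 635*(950 + 825) = 4430488 - 635*1775 = 4430488 - 1127125 = 3303363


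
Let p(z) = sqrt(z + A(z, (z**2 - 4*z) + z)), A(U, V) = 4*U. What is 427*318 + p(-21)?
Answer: 135786 + I*sqrt(105) ≈ 1.3579e+5 + 10.247*I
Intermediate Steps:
p(z) = sqrt(5)*sqrt(z) (p(z) = sqrt(z + 4*z) = sqrt(5*z) = sqrt(5)*sqrt(z))
427*318 + p(-21) = 427*318 + sqrt(5)*sqrt(-21) = 135786 + sqrt(5)*(I*sqrt(21)) = 135786 + I*sqrt(105)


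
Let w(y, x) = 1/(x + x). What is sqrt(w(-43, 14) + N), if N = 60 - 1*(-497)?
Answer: 3*sqrt(12131)/14 ≈ 23.602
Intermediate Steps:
w(y, x) = 1/(2*x)
N = 557 (N = 60 + 497 = 557)
sqrt(w(-43, 14) + N) = sqrt((1/2)/14 + 557) = sqrt((1/2)*(1/14) + 557) = sqrt(1/28 + 557) = sqrt(15597/28) = 3*sqrt(12131)/14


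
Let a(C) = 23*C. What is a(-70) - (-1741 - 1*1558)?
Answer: 1689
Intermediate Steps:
a(-70) - (-1741 - 1*1558) = 23*(-70) - (-1741 - 1*1558) = -1610 - (-1741 - 1558) = -1610 - 1*(-3299) = -1610 + 3299 = 1689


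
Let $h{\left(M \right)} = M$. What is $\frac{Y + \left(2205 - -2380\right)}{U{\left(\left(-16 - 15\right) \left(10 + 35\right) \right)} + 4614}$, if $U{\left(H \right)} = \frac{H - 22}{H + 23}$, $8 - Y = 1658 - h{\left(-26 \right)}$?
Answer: $\frac{3991148}{6331825} \approx 0.63033$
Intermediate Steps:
$Y = -1676$ ($Y = 8 - \left(1658 - -26\right) = 8 - \left(1658 + 26\right) = 8 - 1684 = -1676$)
$U{\left(H \right)} = \frac{-22 + H}{23 + H}$
$\frac{Y + \left(2205 - -2380\right)}{U{\left(\left(-16 - 15\right) \left(10 + 35\right) \right)} + 4614} = \frac{-1676 + \left(2205 - -2380\right)}{\frac{-22 + \left(-16 - 15\right) \left(10 + 35\right)}{23 + \left(-16 - 15\right) \left(10 + 35\right)} + 4614} = \frac{-1676 + \left(2205 + 2380\right)}{\frac{-22 - 1395}{23 - 1395} + 4614} = \frac{-1676 + 4585}{\frac{-22 - 1395}{23 - 1395} + 4614} = \frac{2909}{\frac{1}{-1372} \left(-1417\right) + 4614} = \frac{2909}{\left(- \frac{1}{1372}\right) \left(-1417\right) + 4614} = \frac{2909}{\frac{1417}{1372} + 4614} = \frac{2909}{\frac{6331825}{1372}} = 2909 \cdot \frac{1372}{6331825} = \frac{3991148}{6331825}$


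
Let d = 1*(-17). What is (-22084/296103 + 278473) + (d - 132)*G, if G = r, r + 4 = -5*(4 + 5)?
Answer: 84618516638/296103 ≈ 2.8577e+5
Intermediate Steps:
r = -49 (r = -4 - 5*(4 + 5) = -4 - 5*9 = -4 - 45 = -49)
G = -49
d = -17
(-22084/296103 + 278473) + (d - 132)*G = (-22084/296103 + 278473) + (-17 - 132)*(-49) = (-22084*1/296103 + 278473) - 149*(-49) = (-22084/296103 + 278473) + 7301 = 82456668635/296103 + 7301 = 84618516638/296103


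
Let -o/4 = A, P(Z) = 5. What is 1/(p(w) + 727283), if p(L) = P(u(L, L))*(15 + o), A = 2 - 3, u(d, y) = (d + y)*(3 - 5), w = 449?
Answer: 1/727378 ≈ 1.3748e-6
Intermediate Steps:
u(d, y) = -2*d - 2*y (u(d, y) = (d + y)*(-2) = -2*d - 2*y)
A = -1
o = 4 (o = -4*(-1) = 4)
p(L) = 95 (p(L) = 5*(15 + 4) = 5*19 = 95)
1/(p(w) + 727283) = 1/(95 + 727283) = 1/727378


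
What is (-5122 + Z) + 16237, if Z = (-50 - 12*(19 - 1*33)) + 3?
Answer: 11236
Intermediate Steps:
Z = 121 (Z = (-50 - 12*(19 - 33)) + 3 = (-50 - 12*(-14)) + 3 = (-50 + 168) + 3 = 118 + 3 = 121)
(-5122 + Z) + 16237 = (-5122 + 121) + 16237 = -5001 + 16237 = 11236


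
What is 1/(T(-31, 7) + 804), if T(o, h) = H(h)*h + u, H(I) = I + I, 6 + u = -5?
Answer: 1/891 ≈ 0.0011223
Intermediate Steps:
u = -11 (u = -6 - 5 = -11)
H(I) = 2*I
T(o, h) = -11 + 2*h² (T(o, h) = (2*h)*h - 11 = 2*h² - 11 = -11 + 2*h²)
1/(T(-31, 7) + 804) = 1/((-11 + 2*7²) + 804) = 1/((-11 + 2*49) + 804) = 1/((-11 + 98) + 804) = 1/(87 + 804) = 1/891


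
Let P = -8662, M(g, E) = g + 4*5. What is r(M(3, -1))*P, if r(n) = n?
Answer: -199226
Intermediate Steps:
M(g, E) = 20 + g (M(g, E) = g + 20 = 20 + g)
r(M(3, -1))*P = (20 + 3)*(-8662) = 23*(-8662) = -199226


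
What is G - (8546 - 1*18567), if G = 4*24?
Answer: 10117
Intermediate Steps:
G = 96
G - (8546 - 1*18567) = 96 - (8546 - 1*18567) = 96 - (8546 - 18567) = 96 - 1*(-10021) = 96 + 10021 = 10117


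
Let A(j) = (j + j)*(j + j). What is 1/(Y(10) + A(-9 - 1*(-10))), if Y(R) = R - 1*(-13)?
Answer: 1/27 ≈ 0.037037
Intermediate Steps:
Y(R) = 13 + R (Y(R) = R + 13 = 13 + R)
A(j) = 4*j**2 (A(j) = (2*j)*(2*j) = 4*j**2)
1/(Y(10) + A(-9 - 1*(-10))) = 1/((13 + 10) + 4*(-9 - 1*(-10))**2) = 1/(23 + 4*(-9 + 10)**2) = 1/(23 + 4*1**2) = 1/(23 + 4*1) = 1/(23 + 4) = 1/27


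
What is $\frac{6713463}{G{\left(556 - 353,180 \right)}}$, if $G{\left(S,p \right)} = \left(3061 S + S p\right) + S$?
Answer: $\frac{6713463}{658126} \approx 10.201$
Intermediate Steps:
$G{\left(S,p \right)} = 3062 S + S p$
$\frac{6713463}{G{\left(556 - 353,180 \right)}} = \frac{6713463}{\left(556 - 353\right) \left(3062 + 180\right)} = \frac{6713463}{\left(556 - 353\right) 3242} = \frac{6713463}{203 \cdot 3242} = \frac{6713463}{658126}$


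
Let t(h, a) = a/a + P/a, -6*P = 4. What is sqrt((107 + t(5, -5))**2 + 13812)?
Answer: 2*sqrt(1434646)/15 ≈ 159.70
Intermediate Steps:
P = -2/3 (P = -1/6*4 = -2/3 ≈ -0.66667)
t(h, a) = 1 - 2/(3*a) (t(h, a) = a/a - 2/(3*a) = 1 - 2/(3*a))
sqrt((107 + t(5, -5))**2 + 13812) = sqrt((107 + (-2/3 - 5)/(-5))**2 + 13812) = sqrt((107 - 1/5*(-17/3))**2 + 13812) = sqrt((107 + 17/15)**2 + 13812) = sqrt((1622/15)**2 + 13812) = sqrt(2630884/225 + 13812) = sqrt(5738584/225) = 2*sqrt(1434646)/15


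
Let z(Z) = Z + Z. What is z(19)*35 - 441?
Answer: 889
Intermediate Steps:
z(Z) = 2*Z
z(19)*35 - 441 = (2*19)*35 - 441 = 38*35 - 441 = 1330 - 441 = 889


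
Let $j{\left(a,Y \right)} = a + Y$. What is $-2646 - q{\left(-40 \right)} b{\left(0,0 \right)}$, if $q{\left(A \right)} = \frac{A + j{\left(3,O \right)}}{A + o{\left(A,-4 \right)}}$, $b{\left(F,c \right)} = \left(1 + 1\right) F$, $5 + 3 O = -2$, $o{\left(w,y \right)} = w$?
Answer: $-2646$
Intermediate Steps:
$O = - \frac{7}{3}$ ($O = - \frac{5}{3} + \frac{1}{3} \left(-2\right) = - \frac{5}{3} - \frac{2}{3} = - \frac{7}{3} \approx -2.3333$)
$b{\left(F,c \right)} = 2 F$
$j{\left(a,Y \right)} = Y + a$
$q{\left(A \right)} = \frac{\frac{2}{3} + A}{2 A}$ ($q{\left(A \right)} = \frac{A + \left(- \frac{7}{3} + 3\right)}{A + A} = \frac{A + \frac{2}{3}}{2 A} = \left(\frac{2}{3} + A\right) \frac{1}{2 A} = \frac{\frac{2}{3} + A}{2 A}$)
$-2646 - q{\left(-40 \right)} b{\left(0,0 \right)} = -2646 - \frac{2 + 3 \left(-40\right)}{6 \left(-40\right)} 2 \cdot 0 = -2646 - \frac{1}{6} \left(- \frac{1}{40}\right) \left(2 - 120\right) 0 = -2646 - \frac{1}{6} \left(- \frac{1}{40}\right) \left(-118\right) 0 = -2646 - \frac{59}{120} \cdot 0 = -2646 - 0 = -2646 + 0 = -2646$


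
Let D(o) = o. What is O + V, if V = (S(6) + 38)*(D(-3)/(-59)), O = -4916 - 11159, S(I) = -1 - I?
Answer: -948332/59 ≈ -16073.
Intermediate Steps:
O = -16075
V = 93/59 (V = ((-1 - 1*6) + 38)*(-3/(-59)) = ((-1 - 6) + 38)*(-3*(-1/59)) = (-7 + 38)*(3/59) = 31*(3/59) = 93/59 ≈ 1.5763)
O + V = -16075 + 93/59 = -948332/59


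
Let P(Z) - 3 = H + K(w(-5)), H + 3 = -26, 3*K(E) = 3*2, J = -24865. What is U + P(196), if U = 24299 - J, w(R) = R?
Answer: 49140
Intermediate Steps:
K(E) = 2 (K(E) = (3*2)/3 = (1/3)*6 = 2)
U = 49164 (U = 24299 - 1*(-24865) = 24299 + 24865 = 49164)
H = -29 (H = -3 - 26 = -29)
P(Z) = -24 (P(Z) = 3 + (-29 + 2) = 3 - 27 = -24)
U + P(196) = 49164 - 24 = 49140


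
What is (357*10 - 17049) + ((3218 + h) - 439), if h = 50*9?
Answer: -10250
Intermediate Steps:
h = 450
(357*10 - 17049) + ((3218 + h) - 439) = (357*10 - 17049) + ((3218 + 450) - 439) = (3570 - 17049) + (3668 - 439) = -13479 + 3229 = -10250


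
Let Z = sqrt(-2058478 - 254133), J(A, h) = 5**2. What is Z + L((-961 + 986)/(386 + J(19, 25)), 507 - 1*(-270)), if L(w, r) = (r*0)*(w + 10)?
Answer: I*sqrt(2312611) ≈ 1520.7*I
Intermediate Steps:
J(A, h) = 25
L(w, r) = 0 (L(w, r) = 0*(10 + w) = 0)
Z = I*sqrt(2312611) (Z = sqrt(-2312611) = I*sqrt(2312611) ≈ 1520.7*I)
Z + L((-961 + 986)/(386 + J(19, 25)), 507 - 1*(-270)) = I*sqrt(2312611) + 0 = I*sqrt(2312611)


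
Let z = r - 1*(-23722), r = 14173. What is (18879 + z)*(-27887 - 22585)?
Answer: -2865497328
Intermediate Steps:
z = 37895 (z = 14173 - 1*(-23722) = 14173 + 23722 = 37895)
(18879 + z)*(-27887 - 22585) = (18879 + 37895)*(-27887 - 22585) = 56774*(-50472) = -2865497328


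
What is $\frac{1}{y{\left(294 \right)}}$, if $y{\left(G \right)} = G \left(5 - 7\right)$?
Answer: $- \frac{1}{588} \approx -0.0017007$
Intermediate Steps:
$y{\left(G \right)} = - 2 G$ ($y{\left(G \right)} = G \left(-2\right) = - 2 G$)
$\frac{1}{y{\left(294 \right)}} = \frac{1}{\left(-2\right) 294} = \frac{1}{-588} = - \frac{1}{588}$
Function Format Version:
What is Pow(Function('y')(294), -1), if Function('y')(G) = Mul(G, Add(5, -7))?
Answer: Rational(-1, 588) ≈ -0.0017007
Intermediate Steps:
Function('y')(G) = Mul(-2, G) (Function('y')(G) = Mul(G, -2) = Mul(-2, G))
Pow(Function('y')(294), -1) = Pow(Mul(-2, 294), -1) = Pow(-588, -1) = Rational(-1, 588)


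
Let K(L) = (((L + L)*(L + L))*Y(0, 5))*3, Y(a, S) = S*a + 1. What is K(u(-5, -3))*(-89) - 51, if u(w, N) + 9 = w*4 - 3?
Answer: -1093683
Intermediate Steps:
u(w, N) = -12 + 4*w (u(w, N) = -9 + (w*4 - 3) = -9 + (4*w - 3) = -9 + (-3 + 4*w) = -12 + 4*w)
Y(a, S) = 1 + S*a
K(L) = 12*L² (K(L) = (((L + L)*(L + L))*(1 + 5*0))*3 = (((2*L)*(2*L))*(1 + 0))*3 = ((4*L²)*1)*3 = (4*L²)*3 = 12*L²)
K(u(-5, -3))*(-89) - 51 = (12*(-12 + 4*(-5))²)*(-89) - 51 = (12*(-12 - 20)²)*(-89) - 51 = (12*(-32)²)*(-89) - 51 = (12*1024)*(-89) - 51 = 12288*(-89) - 51 = -1093632 - 51 = -1093683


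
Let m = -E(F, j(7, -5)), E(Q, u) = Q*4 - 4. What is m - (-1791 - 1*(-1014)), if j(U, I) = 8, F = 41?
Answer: 617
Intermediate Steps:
E(Q, u) = -4 + 4*Q (E(Q, u) = 4*Q - 4 = -4 + 4*Q)
m = -160 (m = -(-4 + 4*41) = -(-4 + 164) = -1*160 = -160)
m - (-1791 - 1*(-1014)) = -160 - (-1791 - 1*(-1014)) = -160 - (-1791 + 1014) = -160 - 1*(-777) = -160 + 777 = 617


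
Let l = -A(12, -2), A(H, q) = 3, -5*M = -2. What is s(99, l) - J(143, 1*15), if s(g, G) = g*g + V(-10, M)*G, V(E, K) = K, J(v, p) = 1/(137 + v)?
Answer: 2743943/280 ≈ 9799.8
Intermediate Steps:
M = 2/5 (M = -1/5*(-2) = 2/5 ≈ 0.40000)
l = -3 (l = -1*3 = -3)
s(g, G) = g**2 + 2*G/5 (s(g, G) = g*g + 2*G/5 = g**2 + 2*G/5)
s(99, l) - J(143, 1*15) = (99**2 + (2/5)*(-3)) - 1/(137 + 143) = (9801 - 6/5) - 1/280 = 48999/5 - 1*1/280 = 48999/5 - 1/280 = 2743943/280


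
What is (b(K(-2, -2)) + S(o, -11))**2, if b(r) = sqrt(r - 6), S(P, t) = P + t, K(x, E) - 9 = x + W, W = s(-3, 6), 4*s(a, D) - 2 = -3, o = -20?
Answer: (62 - sqrt(3))**2/4 ≈ 908.06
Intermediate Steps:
s(a, D) = -1/4 (s(a, D) = 1/2 + (1/4)*(-3) = 1/2 - 3/4 = -1/4)
W = -1/4 ≈ -0.25000
K(x, E) = 35/4 + x (K(x, E) = 9 + (x - 1/4) = 9 + (-1/4 + x) = 35/4 + x)
b(r) = sqrt(-6 + r)
(b(K(-2, -2)) + S(o, -11))**2 = (sqrt(-6 + (35/4 - 2)) + (-20 - 11))**2 = (sqrt(-6 + 27/4) - 31)**2 = (sqrt(3/4) - 31)**2 = (sqrt(3)/2 - 31)**2 = (-31 + sqrt(3)/2)**2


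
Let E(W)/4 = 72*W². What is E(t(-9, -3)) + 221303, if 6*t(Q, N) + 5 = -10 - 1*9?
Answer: 225911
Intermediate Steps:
t(Q, N) = -4 (t(Q, N) = -⅚ + (-10 - 1*9)/6 = -⅚ + (-10 - 9)/6 = -⅚ + (⅙)*(-19) = -⅚ - 19/6 = -4)
E(W) = 288*W² (E(W) = 4*(72*W²) = 288*W²)
E(t(-9, -3)) + 221303 = 288*(-4)² + 221303 = 288*16 + 221303 = 4608 + 221303 = 225911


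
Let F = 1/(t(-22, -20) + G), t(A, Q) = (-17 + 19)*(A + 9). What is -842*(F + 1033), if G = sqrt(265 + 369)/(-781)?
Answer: -179314059605680/206166501 - 328801*sqrt(634)/206166501 ≈ -8.6975e+5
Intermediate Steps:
t(A, Q) = 18 + 2*A (t(A, Q) = 2*(9 + A) = 18 + 2*A)
G = -sqrt(634)/781 (G = sqrt(634)*(-1/781) = -sqrt(634)/781 ≈ -0.032240)
F = 1/(-26 - sqrt(634)/781) (F = 1/((18 + 2*(-22)) - sqrt(634)/781) = 1/((18 - 44) - sqrt(634)/781) = 1/(-26 - sqrt(634)/781) ≈ -0.038414)
-842*(F + 1033) = -842*((-7929493/206166501 + 781*sqrt(634)/412333002) + 1033) = -842*(212962066040/206166501 + 781*sqrt(634)/412333002) = -179314059605680/206166501 - 328801*sqrt(634)/206166501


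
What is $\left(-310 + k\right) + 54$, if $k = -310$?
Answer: $-566$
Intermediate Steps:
$\left(-310 + k\right) + 54 = \left(-310 - 310\right) + 54 = -620 + 54 = -566$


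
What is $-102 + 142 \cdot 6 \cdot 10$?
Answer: $8418$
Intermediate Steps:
$-102 + 142 \cdot 6 \cdot 10 = -102 + 142 \cdot 60 = -102 + 8520 = 8418$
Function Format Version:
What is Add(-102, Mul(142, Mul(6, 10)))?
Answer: 8418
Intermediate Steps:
Add(-102, Mul(142, Mul(6, 10))) = Add(-102, Mul(142, 60)) = Add(-102, 8520) = 8418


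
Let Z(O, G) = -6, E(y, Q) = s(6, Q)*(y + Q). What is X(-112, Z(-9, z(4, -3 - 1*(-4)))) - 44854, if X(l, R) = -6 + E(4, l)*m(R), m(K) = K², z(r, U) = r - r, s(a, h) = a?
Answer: -68188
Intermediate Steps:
E(y, Q) = 6*Q + 6*y (E(y, Q) = 6*(y + Q) = 6*(Q + y) = 6*Q + 6*y)
z(r, U) = 0
X(l, R) = -6 + R²*(24 + 6*l) (X(l, R) = -6 + (6*l + 6*4)*R² = -6 + (6*l + 24)*R² = -6 + (24 + 6*l)*R² = -6 + R²*(24 + 6*l))
X(-112, Z(-9, z(4, -3 - 1*(-4)))) - 44854 = (-6 + 6*(-6)²*(4 - 112)) - 44854 = (-6 + 6*36*(-108)) - 44854 = (-6 - 23328) - 44854 = -23334 - 44854 = -68188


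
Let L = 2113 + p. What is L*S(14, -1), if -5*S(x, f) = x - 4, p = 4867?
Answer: -13960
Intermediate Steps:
S(x, f) = ⅘ - x/5 (S(x, f) = -(x - 4)/5 = -(-4 + x)/5 = ⅘ - x/5)
L = 6980 (L = 2113 + 4867 = 6980)
L*S(14, -1) = 6980*(⅘ - ⅕*14) = 6980*(⅘ - 14/5) = 6980*(-2) = -13960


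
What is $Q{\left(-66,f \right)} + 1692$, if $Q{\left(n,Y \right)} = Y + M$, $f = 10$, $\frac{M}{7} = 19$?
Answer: $1835$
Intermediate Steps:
$M = 133$ ($M = 7 \cdot 19 = 133$)
$Q{\left(n,Y \right)} = 133 + Y$ ($Q{\left(n,Y \right)} = Y + 133 = 133 + Y$)
$Q{\left(-66,f \right)} + 1692 = \left(133 + 10\right) + 1692 = 143 + 1692 = 1835$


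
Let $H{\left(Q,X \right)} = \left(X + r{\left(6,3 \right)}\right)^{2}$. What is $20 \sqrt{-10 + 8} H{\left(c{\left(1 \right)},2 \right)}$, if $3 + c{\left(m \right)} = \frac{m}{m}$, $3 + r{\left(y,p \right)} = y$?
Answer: $500 i \sqrt{2} \approx 707.11 i$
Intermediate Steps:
$r{\left(y,p \right)} = -3 + y$
$c{\left(m \right)} = -2$ ($c{\left(m \right)} = -3 + \frac{m}{m} = -3 + 1 = -2$)
$H{\left(Q,X \right)} = \left(3 + X\right)^{2}$ ($H{\left(Q,X \right)} = \left(X + \left(-3 + 6\right)\right)^{2} = \left(X + 3\right)^{2} = \left(3 + X\right)^{2}$)
$20 \sqrt{-10 + 8} H{\left(c{\left(1 \right)},2 \right)} = 20 \sqrt{-10 + 8} \left(3 + 2\right)^{2} = 20 \sqrt{-2} \cdot 5^{2} = 20 i \sqrt{2} \cdot 25 = 500 i \sqrt{2}$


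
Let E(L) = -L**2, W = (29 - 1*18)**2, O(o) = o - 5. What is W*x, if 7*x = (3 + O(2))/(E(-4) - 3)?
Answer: 0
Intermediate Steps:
O(o) = -5 + o
W = 121 (W = (29 - 18)**2 = 11**2 = 121)
x = 0 (x = ((3 + (-5 + 2))/(-1*(-4)**2 - 3))/7 = ((3 - 3)/(-1*16 - 3))/7 = (0/(-16 - 3))/7 = (0/(-19))/7 = (0*(-1/19))/7 = (1/7)*0 = 0)
W*x = 121*0 = 0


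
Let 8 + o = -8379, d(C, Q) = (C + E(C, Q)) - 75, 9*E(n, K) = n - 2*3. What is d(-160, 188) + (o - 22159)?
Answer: -277195/9 ≈ -30799.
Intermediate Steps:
E(n, K) = -⅔ + n/9 (E(n, K) = (n - 2*3)/9 = (n - 6)/9 = (-6 + n)/9 = -⅔ + n/9)
d(C, Q) = -227/3 + 10*C/9 (d(C, Q) = (C + (-⅔ + C/9)) - 75 = (-⅔ + 10*C/9) - 75 = -227/3 + 10*C/9)
o = -8387 (o = -8 - 8379 = -8387)
d(-160, 188) + (o - 22159) = (-227/3 + (10/9)*(-160)) + (-8387 - 22159) = (-227/3 - 1600/9) - 30546 = -2281/9 - 30546 = -277195/9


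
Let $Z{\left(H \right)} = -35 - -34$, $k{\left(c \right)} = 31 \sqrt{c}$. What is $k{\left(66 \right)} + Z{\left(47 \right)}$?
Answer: $-1 + 31 \sqrt{66} \approx 250.85$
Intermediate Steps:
$Z{\left(H \right)} = -1$ ($Z{\left(H \right)} = -35 + 34 = -1$)
$k{\left(66 \right)} + Z{\left(47 \right)} = 31 \sqrt{66} - 1 = -1 + 31 \sqrt{66}$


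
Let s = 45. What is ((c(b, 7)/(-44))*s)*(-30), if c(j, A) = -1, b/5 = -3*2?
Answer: -675/22 ≈ -30.682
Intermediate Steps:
b = -30 (b = 5*(-3*2) = 5*(-6) = -30)
((c(b, 7)/(-44))*s)*(-30) = (-1/(-44)*45)*(-30) = (-1*(-1/44)*45)*(-30) = ((1/44)*45)*(-30) = (45/44)*(-30) = -675/22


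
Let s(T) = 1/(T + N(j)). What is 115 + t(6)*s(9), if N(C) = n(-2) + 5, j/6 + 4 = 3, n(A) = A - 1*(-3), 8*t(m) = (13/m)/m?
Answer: 496813/4320 ≈ 115.00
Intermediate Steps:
t(m) = 13/(8*m²) (t(m) = ((13/m)/m)/8 = (13/m²)/8 = 13/(8*m²))
n(A) = 3 + A (n(A) = A + 3 = 3 + A)
j = -6 (j = -24 + 6*3 = -24 + 18 = -6)
N(C) = 6 (N(C) = (3 - 2) + 5 = 1 + 5 = 6)
s(T) = 1/(6 + T) (s(T) = 1/(T + 6) = 1/(6 + T))
115 + t(6)*s(9) = 115 + ((13/8)/6²)/(6 + 9) = 115 + ((13/8)*(1/36))/15 = 115 + (13/288)*(1/15) = 115 + 13/4320 = 496813/4320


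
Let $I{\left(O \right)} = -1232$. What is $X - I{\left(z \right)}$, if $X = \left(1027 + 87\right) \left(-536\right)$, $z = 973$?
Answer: $-595872$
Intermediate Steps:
$X = -597104$ ($X = 1114 \left(-536\right) = -597104$)
$X - I{\left(z \right)} = -597104 - -1232 = -597104 + 1232 = -595872$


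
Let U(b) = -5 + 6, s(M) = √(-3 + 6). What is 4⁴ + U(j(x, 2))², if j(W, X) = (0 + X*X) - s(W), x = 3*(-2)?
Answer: 257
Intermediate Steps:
x = -6
s(M) = √3
j(W, X) = X² - √3 (j(W, X) = (0 + X*X) - √3 = (0 + X²) - √3 = X² - √3)
U(b) = 1
4⁴ + U(j(x, 2))² = 4⁴ + 1² = 256 + 1 = 257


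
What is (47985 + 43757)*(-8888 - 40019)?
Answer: -4486825994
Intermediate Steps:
(47985 + 43757)*(-8888 - 40019) = 91742*(-48907) = -4486825994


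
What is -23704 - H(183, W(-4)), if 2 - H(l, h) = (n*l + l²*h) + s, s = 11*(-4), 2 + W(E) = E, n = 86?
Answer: -208946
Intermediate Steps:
W(E) = -2 + E
s = -44
H(l, h) = 46 - 86*l - h*l² (H(l, h) = 2 - ((86*l + l²*h) - 44) = 2 - ((86*l + h*l²) - 44) = 2 - (-44 + 86*l + h*l²) = 2 + (44 - 86*l - h*l²) = 46 - 86*l - h*l²)
-23704 - H(183, W(-4)) = -23704 - (46 - 86*183 - 1*(-2 - 4)*183²) = -23704 - (46 - 15738 - 1*(-6)*33489) = -23704 - (46 - 15738 + 200934) = -23704 - 1*185242 = -23704 - 185242 = -208946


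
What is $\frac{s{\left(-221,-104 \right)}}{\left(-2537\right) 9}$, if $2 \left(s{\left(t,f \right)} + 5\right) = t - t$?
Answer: $\frac{5}{22833} \approx 0.00021898$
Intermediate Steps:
$s{\left(t,f \right)} = -5$ ($s{\left(t,f \right)} = -5 + \frac{t - t}{2} = -5 + \frac{1}{2} \cdot 0 = -5 + 0 = -5$)
$\frac{s{\left(-221,-104 \right)}}{\left(-2537\right) 9} = - \frac{5}{\left(-2537\right) 9} = - \frac{5}{-22833} = \left(-5\right) \left(- \frac{1}{22833}\right) = \frac{5}{22833}$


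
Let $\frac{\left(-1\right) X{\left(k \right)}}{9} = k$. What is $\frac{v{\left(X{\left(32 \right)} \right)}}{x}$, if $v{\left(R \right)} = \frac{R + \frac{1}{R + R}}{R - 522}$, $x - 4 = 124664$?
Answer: $\frac{165889}{58165102080} \approx 2.852 \cdot 10^{-6}$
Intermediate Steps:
$x = 124668$ ($x = 4 + 124664 = 124668$)
$X{\left(k \right)} = - 9 k$
$v{\left(R \right)} = \frac{R + \frac{1}{2 R}}{-522 + R}$
$\frac{v{\left(X{\left(32 \right)} \right)}}{x} = \frac{\frac{1}{\left(-9\right) 32} \frac{1}{-522 - 288} \left(\frac{1}{2} + \left(\left(-9\right) 32\right)^{2}\right)}{124668} = \frac{\frac{1}{2} + \left(-288\right)^{2}}{\left(-288\right) \left(-522 - 288\right)} \frac{1}{124668} = - \frac{\frac{1}{2} + 82944}{288 \left(-810\right)} \frac{1}{124668} = \left(- \frac{1}{288}\right) \left(- \frac{1}{810}\right) \frac{165889}{2} \cdot \frac{1}{124668} = \frac{165889}{466560} \cdot \frac{1}{124668} = \frac{165889}{58165102080}$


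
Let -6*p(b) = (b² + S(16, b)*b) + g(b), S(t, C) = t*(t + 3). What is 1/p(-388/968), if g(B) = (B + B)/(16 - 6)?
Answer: 1756920/35656909 ≈ 0.049273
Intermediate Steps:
S(t, C) = t*(3 + t)
g(B) = B/5 (g(B) = (2*B)/10 = (2*B)*(⅒) = B/5)
p(b) = -507*b/10 - b²/6 (p(b) = -((b² + (16*(3 + 16))*b) + b/5)/6 = -((b² + (16*19)*b) + b/5)/6 = -((b² + 304*b) + b/5)/6 = -(b² + 1521*b/5)/6 = -507*b/10 - b²/6)
1/p(-388/968) = 1/((-388/968)*(-1521 - (-1940)/968)/30) = 1/((-388*1/968)*(-1521 - (-1940)/968)/30) = 1/((1/30)*(-97/242)*(-1521 - 5*(-97/242))) = 1/((1/30)*(-97/242)*(-1521 + 485/242)) = 1/((1/30)*(-97/242)*(-367597/242)) = 1/(35656909/1756920) = 1756920/35656909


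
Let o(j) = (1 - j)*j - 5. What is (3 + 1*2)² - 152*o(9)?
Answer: 11729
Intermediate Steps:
o(j) = -5 + j*(1 - j) (o(j) = j*(1 - j) - 5 = -5 + j*(1 - j))
(3 + 1*2)² - 152*o(9) = (3 + 1*2)² - 152*(-5 + 9 - 1*9²) = (3 + 2)² - 152*(-5 + 9 - 1*81) = 5² - 152*(-5 + 9 - 81) = 25 - 152*(-77) = 25 + 11704 = 11729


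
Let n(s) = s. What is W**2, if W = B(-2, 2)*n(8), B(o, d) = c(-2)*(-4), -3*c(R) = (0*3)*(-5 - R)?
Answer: 0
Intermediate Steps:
c(R) = 0 (c(R) = -0*3*(-5 - R)/3 = -0*(-5 - R) = -1/3*0 = 0)
B(o, d) = 0 (B(o, d) = 0*(-4) = 0)
W = 0 (W = 0*8 = 0)
W**2 = 0**2 = 0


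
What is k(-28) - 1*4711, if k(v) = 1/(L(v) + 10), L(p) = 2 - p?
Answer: -188439/40 ≈ -4711.0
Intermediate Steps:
k(v) = 1/(12 - v) (k(v) = 1/((2 - v) + 10) = 1/(12 - v))
k(-28) - 1*4711 = -1/(-12 - 28) - 1*4711 = -1/(-40) - 4711 = -1*(-1/40) - 4711 = 1/40 - 4711 = -188439/40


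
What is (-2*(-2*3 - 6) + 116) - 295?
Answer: -155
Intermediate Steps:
(-2*(-2*3 - 6) + 116) - 295 = (-2*(-6 - 6) + 116) - 295 = (-2*(-12) + 116) - 295 = (24 + 116) - 295 = 140 - 295 = -155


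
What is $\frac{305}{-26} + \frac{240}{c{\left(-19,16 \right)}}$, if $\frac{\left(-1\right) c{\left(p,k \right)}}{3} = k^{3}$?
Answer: $- \frac{39105}{3328} \approx -11.75$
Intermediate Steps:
$c{\left(p,k \right)} = - 3 k^{3}$
$\frac{305}{-26} + \frac{240}{c{\left(-19,16 \right)}} = \frac{305}{-26} + \frac{240}{\left(-3\right) 16^{3}} = 305 \left(- \frac{1}{26}\right) + \frac{240}{\left(-3\right) 4096} = - \frac{305}{26} + \frac{240}{-12288} = - \frac{305}{26} + 240 \left(- \frac{1}{12288}\right) = - \frac{305}{26} - \frac{5}{256} = - \frac{39105}{3328}$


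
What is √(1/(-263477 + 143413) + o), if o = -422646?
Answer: I*√23799203022805/7504 ≈ 650.11*I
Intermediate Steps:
√(1/(-263477 + 143413) + o) = √(1/(-263477 + 143413) - 422646) = √(1/(-120064) - 422646) = √(-1/120064 - 422646) = √(-50744569345/120064) = I*√23799203022805/7504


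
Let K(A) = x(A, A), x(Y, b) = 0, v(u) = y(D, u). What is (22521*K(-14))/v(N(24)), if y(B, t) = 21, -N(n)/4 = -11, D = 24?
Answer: 0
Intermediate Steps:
N(n) = 44 (N(n) = -4*(-11) = 44)
v(u) = 21
K(A) = 0
(22521*K(-14))/v(N(24)) = (22521*0)/21 = 0*(1/21) = 0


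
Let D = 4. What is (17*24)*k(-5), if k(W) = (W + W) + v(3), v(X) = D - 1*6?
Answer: -4896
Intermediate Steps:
v(X) = -2 (v(X) = 4 - 1*6 = 4 - 6 = -2)
k(W) = -2 + 2*W (k(W) = (W + W) - 2 = 2*W - 2 = -2 + 2*W)
(17*24)*k(-5) = (17*24)*(-2 + 2*(-5)) = 408*(-2 - 10) = 408*(-12) = -4896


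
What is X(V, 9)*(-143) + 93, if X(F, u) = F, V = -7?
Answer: 1094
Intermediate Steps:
X(V, 9)*(-143) + 93 = -7*(-143) + 93 = 1001 + 93 = 1094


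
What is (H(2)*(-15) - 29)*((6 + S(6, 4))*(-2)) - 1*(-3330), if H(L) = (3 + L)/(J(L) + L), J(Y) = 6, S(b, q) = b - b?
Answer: 7581/2 ≈ 3790.5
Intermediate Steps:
S(b, q) = 0
H(L) = (3 + L)/(6 + L)
(H(2)*(-15) - 29)*((6 + S(6, 4))*(-2)) - 1*(-3330) = (((3 + 2)/(6 + 2))*(-15) - 29)*((6 + 0)*(-2)) - 1*(-3330) = ((5/8)*(-15) - 29)*(6*(-2)) + 3330 = (((1/8)*5)*(-15) - 29)*(-12) + 3330 = ((5/8)*(-15) - 29)*(-12) + 3330 = (-75/8 - 29)*(-12) + 3330 = -307/8*(-12) + 3330 = 921/2 + 3330 = 7581/2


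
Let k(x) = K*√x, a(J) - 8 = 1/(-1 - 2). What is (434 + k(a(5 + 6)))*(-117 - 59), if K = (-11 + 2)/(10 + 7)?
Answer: -76384 + 528*√69/17 ≈ -76126.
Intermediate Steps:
a(J) = 23/3 (a(J) = 8 + 1/(-1 - 2) = 8 + 1/(-3) = 8 - ⅓ = 23/3)
K = -9/17 ≈ -0.52941
k(x) = -9*√x/17
(434 + k(a(5 + 6)))*(-117 - 59) = (434 - 3*√69/17)*(-117 - 59) = (434 - 3*√69/17)*(-176) = -76384 + 528*√69/17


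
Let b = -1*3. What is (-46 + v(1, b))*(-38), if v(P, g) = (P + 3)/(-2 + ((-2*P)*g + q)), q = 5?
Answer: 15580/9 ≈ 1731.1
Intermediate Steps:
b = -3
v(P, g) = (3 + P)/(3 - 2*P*g) (v(P, g) = (P + 3)/(-2 + ((-2*P)*g + 5)) = (3 + P)/(-2 + (-2*P*g + 5)) = (3 + P)/(-2 + (5 - 2*P*g)) = (3 + P)/(3 - 2*P*g))
(-46 + v(1, b))*(-38) = (-46 + (-3 - 1*1)/(-3 + 2*1*(-3)))*(-38) = (-46 + (-3 - 1)/(-3 - 6))*(-38) = (-46 - 4/(-9))*(-38) = (-46 - 1/9*(-4))*(-38) = (-46 + 4/9)*(-38) = -410/9*(-38) = 15580/9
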